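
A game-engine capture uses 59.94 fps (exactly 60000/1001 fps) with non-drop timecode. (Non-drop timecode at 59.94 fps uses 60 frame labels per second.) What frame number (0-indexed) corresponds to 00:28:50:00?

frame 103800

Total seconds to the label: (0 × 3600 + 28 × 60 + 50) = 1730.
Frame index = 1730 × 60 + 0 = 103800.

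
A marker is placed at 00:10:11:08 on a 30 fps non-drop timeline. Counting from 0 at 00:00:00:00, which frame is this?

frame 18338

Total seconds to the label: (0 × 3600 + 10 × 60 + 11) = 611.
Frame index = 611 × 30 + 8 = 18338.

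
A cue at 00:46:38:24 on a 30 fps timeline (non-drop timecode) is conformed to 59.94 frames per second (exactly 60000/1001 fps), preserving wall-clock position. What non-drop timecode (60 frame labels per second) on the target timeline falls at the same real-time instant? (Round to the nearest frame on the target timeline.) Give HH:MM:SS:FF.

00:46:36:00

Source frame index: (0×3600 + 46×60 + 38) × 30 + 24 = 83964.
Real time: 83964 / (30) = 13994/5 s.
Target frame: (13994/5) × (60000/1001) = 167928000/1001 ≈ 167760.240 → 167760.
At 60 labels/s: frame 167760 → 00:46:36:00.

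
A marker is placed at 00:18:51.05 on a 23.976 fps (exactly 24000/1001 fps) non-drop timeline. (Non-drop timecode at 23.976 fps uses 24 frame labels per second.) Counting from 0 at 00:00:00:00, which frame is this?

frame 27149

Total seconds to the label: (0 × 3600 + 18 × 60 + 51) = 1131.
Frame index = 1131 × 24 + 5 = 27149.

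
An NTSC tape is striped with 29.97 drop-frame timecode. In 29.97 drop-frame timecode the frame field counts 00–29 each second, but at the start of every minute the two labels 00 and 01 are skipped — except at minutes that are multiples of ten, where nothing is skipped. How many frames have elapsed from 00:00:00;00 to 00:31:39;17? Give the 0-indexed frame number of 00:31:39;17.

56931

Complete 10-minute blocks: 3, each 17982 frames → 53946.
Remaining 1 whole minute in the current block: 1800 + 0 × 1798 = 1800 frames.
Within the current minute: 39 × 30 + 17 − 2 = 1185 (labels ;00/;01 skipped at this minute). Total = 53946 + 1800 + 1185 = 56931.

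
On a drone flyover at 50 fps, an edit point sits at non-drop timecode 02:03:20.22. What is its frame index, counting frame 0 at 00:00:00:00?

370022

Total seconds to the label: (2 × 3600 + 3 × 60 + 20) = 7400.
Frame index = 7400 × 50 + 22 = 370022.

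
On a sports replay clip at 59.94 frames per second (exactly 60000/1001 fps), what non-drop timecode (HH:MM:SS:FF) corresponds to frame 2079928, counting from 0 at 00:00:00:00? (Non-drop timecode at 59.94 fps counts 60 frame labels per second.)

2079928 ÷ 60 = 34665 full seconds, remainder 28 frames.
34665 s = 9 h 37 min 45 s.
Timecode: 09:37:45:28.

09:37:45:28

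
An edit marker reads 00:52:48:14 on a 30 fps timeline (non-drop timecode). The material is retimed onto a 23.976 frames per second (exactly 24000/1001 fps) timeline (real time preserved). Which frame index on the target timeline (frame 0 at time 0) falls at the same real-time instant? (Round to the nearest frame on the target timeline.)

Source frame index: (0×3600 + 52×60 + 48) × 30 + 14 = 95054.
Real time: 95054 / (30) = 47527/15 s.
Target frame: (47527/15) × (24000/1001) = 76043200/1001 ≈ 75967.233 → 75967.

frame 75967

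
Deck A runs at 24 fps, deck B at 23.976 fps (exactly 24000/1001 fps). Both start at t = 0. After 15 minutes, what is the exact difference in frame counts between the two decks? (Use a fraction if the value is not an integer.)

15 min = 900 s.
A emits 24 × 900 = 21600 frames; B emits 24000/1001 × 900 = 21600000/1001.
Difference = 21600/1001 frames (≈ 21.5784); B is behind A.

21600/1001 frames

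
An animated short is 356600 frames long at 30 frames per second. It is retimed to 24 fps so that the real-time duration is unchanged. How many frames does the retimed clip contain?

Target frames = source frames × (target rate / source rate) = 356600 × (24)/(30) = 356600 × 4/5 = 285280.

285280 frames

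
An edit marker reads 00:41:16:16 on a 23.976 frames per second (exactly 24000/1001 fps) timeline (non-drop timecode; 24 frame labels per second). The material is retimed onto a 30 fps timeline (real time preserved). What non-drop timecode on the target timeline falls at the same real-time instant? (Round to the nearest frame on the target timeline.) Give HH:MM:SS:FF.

Source frame index: (0×3600 + 41×60 + 16) × 24 + 16 = 59440.
Real time: 59440 / (24000/1001) = 743743/300 s.
Target frame: (743743/300) × (30) = 743743/10 ≈ 74374.300 → 74374.
At 30 labels/s: frame 74374 → 00:41:19:04.

00:41:19:04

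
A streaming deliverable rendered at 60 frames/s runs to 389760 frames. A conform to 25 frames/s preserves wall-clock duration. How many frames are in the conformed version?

Target frames = source frames × (target rate / source rate) = 389760 × (25)/(60) = 389760 × 5/12 = 162400.

162400 frames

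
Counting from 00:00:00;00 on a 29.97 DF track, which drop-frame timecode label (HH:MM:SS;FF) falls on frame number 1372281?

12:43:08;15

Each 10-minute DF block holds 10 × 60 × 30 − 9 × 2 = 17982 frames. 1372281 ÷ 17982 → 76 full blocks, remainder 5649.
Within the partial block the first minute is 1800 frames and each further minute 1798, so 3 further minute boundaries passed. Total skipped labels = 18 × 76 + 2 × 3 = 1374.
Non-drop label index = 1372281 + 1374 = 1373655; at 30 labels/s that is 12:43:08:15, i.e. DF 12:43:08;15.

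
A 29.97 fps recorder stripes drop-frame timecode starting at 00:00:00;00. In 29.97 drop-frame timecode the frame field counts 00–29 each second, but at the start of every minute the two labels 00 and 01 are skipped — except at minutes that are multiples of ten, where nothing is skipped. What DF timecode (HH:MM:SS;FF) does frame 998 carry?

Ten DF minutes hold 17982 frames, so frame 998 lies in block 0 (frames 0–17981) with 998 frames into that block.
The block's first minute is 1800 frames and the rest 1798 each; 998 frames reaches minute 0, so 0 × 18 + 0 × 2 = 0 labels have been skipped so far.
Adding those back, label number 998 + 0 = 998 at 30 labels/s is 33 s + 8 f = 0 h 0 min 33 s frame 8, i.e. 00:00:33;08.

00:00:33;08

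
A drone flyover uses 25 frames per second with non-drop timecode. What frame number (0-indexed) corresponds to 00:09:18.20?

frame 13970

Total seconds to the label: (0 × 3600 + 9 × 60 + 18) = 558.
Frame index = 558 × 25 + 20 = 13970.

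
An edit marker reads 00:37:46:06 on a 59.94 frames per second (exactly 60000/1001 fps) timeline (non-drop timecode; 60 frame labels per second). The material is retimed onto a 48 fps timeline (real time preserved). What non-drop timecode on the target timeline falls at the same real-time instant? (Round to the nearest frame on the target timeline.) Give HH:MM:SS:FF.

00:37:48:18

Source frame index: (0×3600 + 37×60 + 46) × 60 + 6 = 135966.
Real time: 135966 / (60000/1001) = 22683661/10000 s.
Target frame: (22683661/10000) × (48) = 68050983/625 ≈ 108881.573 → 108882.
At 48 labels/s: frame 108882 → 00:37:48:18.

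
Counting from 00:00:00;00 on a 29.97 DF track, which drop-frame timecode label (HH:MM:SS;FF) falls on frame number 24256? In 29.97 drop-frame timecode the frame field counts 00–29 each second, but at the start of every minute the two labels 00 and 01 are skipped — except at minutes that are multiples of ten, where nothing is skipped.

Ten DF minutes hold 17982 frames, so frame 24256 lies in block 1 (frames 17982–35963) with 6274 frames into that block.
The block's first minute is 1800 frames and the rest 1798 each; 6274 frames reaches minute 3, so 1 × 18 + 3 × 2 = 24 labels have been skipped so far.
Adding those back, label number 24256 + 24 = 24280 at 30 labels/s is 809 s + 10 f = 0 h 13 min 29 s frame 10, i.e. 00:13:29;10.

00:13:29;10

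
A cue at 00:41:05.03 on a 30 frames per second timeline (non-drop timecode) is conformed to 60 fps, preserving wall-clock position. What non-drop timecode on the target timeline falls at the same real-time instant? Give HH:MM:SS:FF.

Source frame index: (0×3600 + 41×60 + 5) × 30 + 3 = 73953.
Real time: 73953 / (30) = 24651/10 s.
Target frame: (24651/10) × (60) = 147906.
At 60 labels/s: frame 147906 → 00:41:05:06.

00:41:05:06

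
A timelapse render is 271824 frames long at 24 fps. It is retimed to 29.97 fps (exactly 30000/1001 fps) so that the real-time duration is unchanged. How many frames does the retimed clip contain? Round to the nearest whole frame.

Frames at target rate = 271824 × (30000/1001) / (24) = 48540000/143 ≈ 339440.559.
Nearest whole frame: 339441.

339441 frames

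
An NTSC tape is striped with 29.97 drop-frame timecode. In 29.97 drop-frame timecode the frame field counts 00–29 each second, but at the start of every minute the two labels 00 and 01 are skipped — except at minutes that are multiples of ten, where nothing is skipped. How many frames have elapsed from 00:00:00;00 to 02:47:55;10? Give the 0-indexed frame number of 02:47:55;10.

301958

As if non-drop at 30 labels/s: (2 × 3600 + 47 × 60 + 55) × 30 + 10 = 302260.
Minute boundaries passed: 167; those not divisible by 10: 167 − 16 = 151; dropped labels = 2 × 151 = 302.
Actual frame index = 302260 − 302 = 301958.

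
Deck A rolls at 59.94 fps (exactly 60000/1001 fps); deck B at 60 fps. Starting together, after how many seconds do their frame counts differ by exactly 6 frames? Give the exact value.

100.1 seconds

The gap grows by |60 − 60000/1001| = 60/1001 frames per second.
Time for a 6-frame gap: 6 ÷ (60/1001) = 100.1 s.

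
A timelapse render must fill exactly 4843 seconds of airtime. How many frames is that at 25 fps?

121075 frames

Frames = 4843 × 25 = 121075.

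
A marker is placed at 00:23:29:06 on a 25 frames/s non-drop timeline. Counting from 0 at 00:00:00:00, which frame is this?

35231

Total seconds to the label: (0 × 3600 + 23 × 60 + 29) = 1409.
Frame index = 1409 × 25 + 6 = 35231.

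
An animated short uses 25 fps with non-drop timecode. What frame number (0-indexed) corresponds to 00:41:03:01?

frame 61576

Total seconds to the label: (0 × 3600 + 41 × 60 + 3) = 2463.
Frame index = 2463 × 25 + 1 = 61576.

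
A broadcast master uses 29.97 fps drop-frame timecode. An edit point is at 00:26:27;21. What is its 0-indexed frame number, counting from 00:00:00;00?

As if non-drop at 30 labels/s: (0 × 3600 + 26 × 60 + 27) × 30 + 21 = 47631.
Minute boundaries passed: 26; those not divisible by 10: 26 − 2 = 24; dropped labels = 2 × 24 = 48.
Actual frame index = 47631 − 48 = 47583.

47583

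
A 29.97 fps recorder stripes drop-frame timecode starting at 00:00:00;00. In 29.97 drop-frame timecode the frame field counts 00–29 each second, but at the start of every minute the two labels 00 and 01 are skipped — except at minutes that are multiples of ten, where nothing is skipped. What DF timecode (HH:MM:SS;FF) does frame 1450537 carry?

Ten DF minutes hold 17982 frames, so frame 1450537 lies in block 80 (frames 1438560–1456541) with 11977 frames into that block.
The block's first minute is 1800 frames and the rest 1798 each; 11977 frames reaches minute 6, so 80 × 18 + 6 × 2 = 1452 labels have been skipped so far.
Adding those back, label number 1450537 + 1452 = 1451989 at 30 labels/s is 48399 s + 19 f = 13 h 26 min 39 s frame 19, i.e. 13:26:39;19.

13:26:39;19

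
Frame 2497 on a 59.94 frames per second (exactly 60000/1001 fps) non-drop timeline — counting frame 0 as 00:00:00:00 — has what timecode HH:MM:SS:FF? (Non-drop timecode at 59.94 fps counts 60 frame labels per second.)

2497 ÷ 60 = 41 full seconds, remainder 37 frames.
41 s = 0 h 0 min 41 s.
Timecode: 00:00:41:37.

00:00:41:37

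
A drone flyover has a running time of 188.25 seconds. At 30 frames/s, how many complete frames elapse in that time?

Frames = 188.25 × 30 = 11295/2 ≈ 5647.5000.
Complete frames: 5647.

5647 frames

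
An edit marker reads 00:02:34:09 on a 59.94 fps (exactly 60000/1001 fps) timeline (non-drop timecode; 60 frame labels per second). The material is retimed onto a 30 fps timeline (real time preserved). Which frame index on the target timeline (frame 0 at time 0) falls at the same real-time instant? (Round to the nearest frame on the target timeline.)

Source frame index: (0×3600 + 2×60 + 34) × 60 + 9 = 9249.
Real time: 9249 / (60000/1001) = 3086083/20000 s.
Target frame: (3086083/20000) × (30) = 9258249/2000 ≈ 4629.124 → 4629.

frame 4629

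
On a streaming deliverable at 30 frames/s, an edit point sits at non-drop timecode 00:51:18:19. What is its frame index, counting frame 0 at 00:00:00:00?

Total seconds to the label: (0 × 3600 + 51 × 60 + 18) = 3078.
Frame index = 3078 × 30 + 19 = 92359.

frame 92359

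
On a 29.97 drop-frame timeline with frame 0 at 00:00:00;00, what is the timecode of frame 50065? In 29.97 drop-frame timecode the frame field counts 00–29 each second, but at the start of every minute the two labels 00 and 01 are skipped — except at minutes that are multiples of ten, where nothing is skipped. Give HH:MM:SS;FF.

00:27:50;15

Ten DF minutes hold 17982 frames, so frame 50065 lies in block 2 (frames 35964–53945) with 14101 frames into that block.
The block's first minute is 1800 frames and the rest 1798 each; 14101 frames reaches minute 7, so 2 × 18 + 7 × 2 = 50 labels have been skipped so far.
Adding those back, label number 50065 + 50 = 50115 at 30 labels/s is 1670 s + 15 f = 0 h 27 min 50 s frame 15, i.e. 00:27:50;15.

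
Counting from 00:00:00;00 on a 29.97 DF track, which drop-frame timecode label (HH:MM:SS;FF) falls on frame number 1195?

Ten DF minutes hold 17982 frames, so frame 1195 lies in block 0 (frames 0–17981) with 1195 frames into that block.
The block's first minute is 1800 frames and the rest 1798 each; 1195 frames reaches minute 0, so 0 × 18 + 0 × 2 = 0 labels have been skipped so far.
Adding those back, label number 1195 + 0 = 1195 at 30 labels/s is 39 s + 25 f = 0 h 0 min 39 s frame 25, i.e. 00:00:39;25.

00:00:39;25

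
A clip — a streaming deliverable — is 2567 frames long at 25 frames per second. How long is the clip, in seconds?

102.68 seconds

Running time = 2567 / (25) = 102.68 s.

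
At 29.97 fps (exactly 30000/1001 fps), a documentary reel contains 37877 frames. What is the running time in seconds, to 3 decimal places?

Running time = 37877 × 1001/30000 = 37914877/30000 s ≈ 1263.829 s.

1263.829 seconds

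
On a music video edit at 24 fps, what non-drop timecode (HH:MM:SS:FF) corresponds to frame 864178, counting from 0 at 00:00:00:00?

10:00:07:10

864178 ÷ 24 = 36007 full seconds, remainder 10 frames.
36007 s = 10 h 0 min 7 s.
Timecode: 10:00:07:10.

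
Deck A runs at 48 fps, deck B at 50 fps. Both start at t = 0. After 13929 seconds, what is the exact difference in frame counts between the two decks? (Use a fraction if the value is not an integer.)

27858 frames

A emits 48 × 13929 = 668592 frames; B emits 50 × 13929 = 696450.
Difference = 27858 frames; B is ahead of A.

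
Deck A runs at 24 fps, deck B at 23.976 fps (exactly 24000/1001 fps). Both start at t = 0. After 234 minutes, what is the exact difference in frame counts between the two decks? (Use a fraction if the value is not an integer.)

25920/77 frames

234 min = 14040 s.
A emits 24 × 14040 = 336960 frames; B emits 24000/1001 × 14040 = 25920000/77.
Difference = 25920/77 frames (≈ 336.6234); B is behind A.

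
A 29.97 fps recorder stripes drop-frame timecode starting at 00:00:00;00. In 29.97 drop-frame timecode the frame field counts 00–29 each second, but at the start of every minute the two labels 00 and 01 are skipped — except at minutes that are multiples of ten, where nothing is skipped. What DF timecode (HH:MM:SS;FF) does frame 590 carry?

00:00:19;20

Each 10-minute DF block holds 10 × 60 × 30 − 9 × 2 = 17982 frames. 590 ÷ 17982 → 0 full blocks, remainder 590.
Within the partial block the first minute is 1800 frames and each further minute 1798, so 0 further minute boundaries passed. Total skipped labels = 18 × 0 + 2 × 0 = 0.
Non-drop label index = 590 + 0 = 590; at 30 labels/s that is 00:00:19:20, i.e. DF 00:00:19;20.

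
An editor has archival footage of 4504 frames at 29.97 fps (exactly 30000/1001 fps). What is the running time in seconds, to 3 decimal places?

Running time = 4504 × 1001/30000 = 563563/3750 s ≈ 150.283 s.

150.283 seconds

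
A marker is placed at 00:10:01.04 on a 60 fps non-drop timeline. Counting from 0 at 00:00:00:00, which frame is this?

36064

Total seconds to the label: (0 × 3600 + 10 × 60 + 1) = 601.
Frame index = 601 × 60 + 4 = 36064.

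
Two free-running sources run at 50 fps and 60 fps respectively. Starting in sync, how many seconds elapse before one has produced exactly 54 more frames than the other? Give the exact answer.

The gap grows by |60 − 50| = 10 frames per second.
Time for a 54-frame gap: 54 ÷ (10) = 5.4 s.

5.4 seconds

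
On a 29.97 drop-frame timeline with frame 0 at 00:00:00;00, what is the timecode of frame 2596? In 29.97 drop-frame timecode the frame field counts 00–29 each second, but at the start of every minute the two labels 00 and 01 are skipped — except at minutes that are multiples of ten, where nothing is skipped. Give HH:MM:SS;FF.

00:01:26;18

Each 10-minute DF block holds 10 × 60 × 30 − 9 × 2 = 17982 frames. 2596 ÷ 17982 → 0 full blocks, remainder 2596.
Within the partial block the first minute is 1800 frames and each further minute 1798, so 1 further minute boundary passed. Total skipped labels = 18 × 0 + 2 × 1 = 2.
Non-drop label index = 2596 + 2 = 2598; at 30 labels/s that is 00:01:26:18, i.e. DF 00:01:26;18.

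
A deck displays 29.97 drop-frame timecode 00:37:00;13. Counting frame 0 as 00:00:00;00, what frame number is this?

Complete 10-minute blocks: 3, each 17982 frames → 53946.
Remaining 7 whole minutes in the current block: 1800 + 6 × 1798 = 12588 frames.
Within the current minute: 0 × 30 + 13 − 2 = 11 (labels ;00/;01 skipped at this minute). Total = 53946 + 12588 + 11 = 66545.

66545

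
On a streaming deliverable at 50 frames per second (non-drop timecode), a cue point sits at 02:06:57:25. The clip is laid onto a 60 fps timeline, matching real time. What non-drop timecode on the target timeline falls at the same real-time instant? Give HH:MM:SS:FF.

02:06:57:30

Source frame index: (2×3600 + 6×60 + 57) × 50 + 25 = 380875.
Real time: 380875 / (50) = 15235/2 s.
Target frame: (15235/2) × (60) = 457050.
At 60 labels/s: frame 457050 → 02:06:57:30.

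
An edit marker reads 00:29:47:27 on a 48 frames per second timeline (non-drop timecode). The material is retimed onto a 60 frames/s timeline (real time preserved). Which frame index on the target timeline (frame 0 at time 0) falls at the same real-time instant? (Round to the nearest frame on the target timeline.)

frame 107254

Source frame index: (0×3600 + 29×60 + 47) × 48 + 27 = 85803.
Real time: 85803 / (48) = 28601/16 s.
Target frame: (28601/16) × (60) = 429015/4 ≈ 107253.750 → 107254.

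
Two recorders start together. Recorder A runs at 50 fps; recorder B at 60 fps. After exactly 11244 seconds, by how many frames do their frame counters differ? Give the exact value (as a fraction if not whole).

A emits 50 × 11244 = 562200 frames; B emits 60 × 11244 = 674640.
Difference = 112440 frames; B is ahead of A.

112440 frames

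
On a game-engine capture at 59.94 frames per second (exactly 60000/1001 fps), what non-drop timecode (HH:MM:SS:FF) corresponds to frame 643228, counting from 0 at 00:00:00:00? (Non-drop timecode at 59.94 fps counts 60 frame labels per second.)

643228 ÷ 60 = 10720 full seconds, remainder 28 frames.
10720 s = 2 h 58 min 40 s.
Timecode: 02:58:40:28.

02:58:40:28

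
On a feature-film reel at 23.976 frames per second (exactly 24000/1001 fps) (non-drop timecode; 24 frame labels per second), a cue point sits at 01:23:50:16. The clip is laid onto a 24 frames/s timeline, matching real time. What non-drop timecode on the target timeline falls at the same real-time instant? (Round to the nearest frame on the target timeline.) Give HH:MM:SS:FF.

01:23:55:17

Source frame index: (1×3600 + 23×60 + 50) × 24 + 16 = 120736.
Real time: 120736 / (24000/1001) = 3776773/750 s.
Target frame: (3776773/750) × (24) = 15107092/125 ≈ 120856.736 → 120857.
At 24 labels/s: frame 120857 → 01:23:55:17.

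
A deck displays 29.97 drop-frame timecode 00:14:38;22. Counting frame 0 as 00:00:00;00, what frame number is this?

As if non-drop at 30 labels/s: (0 × 3600 + 14 × 60 + 38) × 30 + 22 = 26362.
Minute boundaries passed: 14; those not divisible by 10: 14 − 1 = 13; dropped labels = 2 × 13 = 26.
Actual frame index = 26362 − 26 = 26336.

26336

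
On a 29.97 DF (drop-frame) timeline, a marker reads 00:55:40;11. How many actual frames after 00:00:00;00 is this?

100111

Complete 10-minute blocks: 5, each 17982 frames → 89910.
Remaining 5 whole minutes in the current block: 1800 + 4 × 1798 = 8992 frames.
Within the current minute: 40 × 30 + 11 − 2 = 1209 (labels ;00/;01 skipped at this minute). Total = 89910 + 8992 + 1209 = 100111.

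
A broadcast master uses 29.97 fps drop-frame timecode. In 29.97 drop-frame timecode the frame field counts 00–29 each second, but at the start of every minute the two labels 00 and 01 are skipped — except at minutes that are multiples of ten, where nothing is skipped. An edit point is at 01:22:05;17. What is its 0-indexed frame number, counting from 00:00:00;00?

147619

As if non-drop at 30 labels/s: (1 × 3600 + 22 × 60 + 5) × 30 + 17 = 147767.
Minute boundaries passed: 82; those not divisible by 10: 82 − 8 = 74; dropped labels = 2 × 74 = 148.
Actual frame index = 147767 − 148 = 147619.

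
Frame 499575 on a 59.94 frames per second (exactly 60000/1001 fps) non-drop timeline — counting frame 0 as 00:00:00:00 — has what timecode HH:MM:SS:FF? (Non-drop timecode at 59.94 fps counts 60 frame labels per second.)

02:18:46:15

499575 ÷ 60 = 8326 full seconds, remainder 15 frames.
8326 s = 2 h 18 min 46 s.
Timecode: 02:18:46:15.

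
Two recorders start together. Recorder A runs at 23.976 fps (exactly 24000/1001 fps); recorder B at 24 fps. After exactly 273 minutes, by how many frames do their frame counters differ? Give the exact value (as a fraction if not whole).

4320/11 frames

273 min = 16380 s.
A emits 24000/1001 × 16380 = 4320000/11 frames; B emits 24 × 16380 = 393120.
Difference = 4320/11 frames (≈ 392.7273); B is ahead of A.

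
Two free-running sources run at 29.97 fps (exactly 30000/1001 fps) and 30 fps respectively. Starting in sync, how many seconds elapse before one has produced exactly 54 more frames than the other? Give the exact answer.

The gap grows by |30 − 30000/1001| = 30/1001 frames per second.
Time for a 54-frame gap: 54 ÷ (30/1001) = 1801.8 s.

1801.8 seconds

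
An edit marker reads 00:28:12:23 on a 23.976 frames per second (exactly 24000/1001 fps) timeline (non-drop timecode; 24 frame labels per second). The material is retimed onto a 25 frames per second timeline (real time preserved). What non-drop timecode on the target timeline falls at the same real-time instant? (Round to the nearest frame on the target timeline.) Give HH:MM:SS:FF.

Source frame index: (0×3600 + 28×60 + 12) × 24 + 23 = 40631.
Real time: 40631 / (24000/1001) = 40671631/24000 s.
Target frame: (40671631/24000) × (25) = 40671631/960 ≈ 42366.282 → 42366.
At 25 labels/s: frame 42366 → 00:28:14:16.

00:28:14:16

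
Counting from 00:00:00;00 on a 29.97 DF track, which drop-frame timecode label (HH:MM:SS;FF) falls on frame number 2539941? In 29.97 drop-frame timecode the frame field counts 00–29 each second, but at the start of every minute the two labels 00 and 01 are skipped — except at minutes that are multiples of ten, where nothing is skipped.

Each 10-minute DF block holds 10 × 60 × 30 − 9 × 2 = 17982 frames. 2539941 ÷ 17982 → 141 full blocks, remainder 4479.
Within the partial block the first minute is 1800 frames and each further minute 1798, so 2 further minute boundaries passed. Total skipped labels = 18 × 141 + 2 × 2 = 2542.
Non-drop label index = 2539941 + 2542 = 2542483; at 30 labels/s that is 23:32:29:13, i.e. DF 23:32:29;13.

23:32:29;13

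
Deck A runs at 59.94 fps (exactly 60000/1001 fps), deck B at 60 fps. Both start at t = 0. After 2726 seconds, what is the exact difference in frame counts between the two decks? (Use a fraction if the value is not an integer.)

A emits 60000/1001 × 2726 = 163560000/1001 frames; B emits 60 × 2726 = 163560.
Difference = 163560/1001 frames (≈ 163.3966); B is ahead of A.

163560/1001 frames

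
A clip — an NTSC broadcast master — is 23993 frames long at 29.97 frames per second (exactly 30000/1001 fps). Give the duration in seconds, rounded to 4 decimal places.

800.5664 seconds

Running time = 23993 × 1001/30000 = 24016993/30000 s ≈ 800.5664 s.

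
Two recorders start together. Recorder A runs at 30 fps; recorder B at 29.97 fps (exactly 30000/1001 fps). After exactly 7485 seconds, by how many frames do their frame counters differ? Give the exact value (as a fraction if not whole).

224550/1001 frames

A emits 30 × 7485 = 224550 frames; B emits 30000/1001 × 7485 = 224550000/1001.
Difference = 224550/1001 frames (≈ 224.3257); B is behind A.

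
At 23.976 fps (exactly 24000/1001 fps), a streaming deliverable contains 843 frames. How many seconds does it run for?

Running time = 843 / (24000/1001) = 35.160125 s.

35.160125 seconds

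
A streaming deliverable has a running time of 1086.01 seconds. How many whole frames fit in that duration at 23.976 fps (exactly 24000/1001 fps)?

Frames = 1086.01 × 24000/1001 = 26064240/1001 ≈ 26038.2018.
Complete frames: 26038.

26038 frames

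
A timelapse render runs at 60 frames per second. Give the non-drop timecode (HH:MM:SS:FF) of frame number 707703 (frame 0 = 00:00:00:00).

03:16:35:03

707703 ÷ 60 = 11795 full seconds, remainder 3 frames.
11795 s = 3 h 16 min 35 s.
Timecode: 03:16:35:03.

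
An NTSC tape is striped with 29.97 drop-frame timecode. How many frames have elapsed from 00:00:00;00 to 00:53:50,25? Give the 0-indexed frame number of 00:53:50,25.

As if non-drop at 30 labels/s: (0 × 3600 + 53 × 60 + 50) × 30 + 25 = 96925.
Minute boundaries passed: 53; those not divisible by 10: 53 − 5 = 48; dropped labels = 2 × 48 = 96.
Actual frame index = 96925 − 96 = 96829.

96829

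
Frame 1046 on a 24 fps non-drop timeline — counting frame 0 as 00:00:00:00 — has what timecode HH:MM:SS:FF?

00:00:43:14

1046 ÷ 24 = 43 full seconds, remainder 14 frames.
43 s = 0 h 0 min 43 s.
Timecode: 00:00:43:14.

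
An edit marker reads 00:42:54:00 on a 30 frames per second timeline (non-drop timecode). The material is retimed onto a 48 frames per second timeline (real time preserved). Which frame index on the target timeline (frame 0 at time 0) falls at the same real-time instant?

Source frame index: (0×3600 + 42×60 + 54) × 30 + 0 = 77220.
Real time: 77220 / (30) = 2574 s.
Target frame: (2574) × (48) = 123552.

frame 123552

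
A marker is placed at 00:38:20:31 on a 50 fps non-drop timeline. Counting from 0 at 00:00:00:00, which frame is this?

115031

Total seconds to the label: (0 × 3600 + 38 × 60 + 20) = 2300.
Frame index = 2300 × 50 + 31 = 115031.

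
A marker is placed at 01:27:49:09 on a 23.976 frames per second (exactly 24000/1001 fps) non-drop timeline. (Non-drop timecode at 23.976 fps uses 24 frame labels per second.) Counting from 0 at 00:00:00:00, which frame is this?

126465

Total seconds to the label: (1 × 3600 + 27 × 60 + 49) = 5269.
Frame index = 5269 × 24 + 9 = 126465.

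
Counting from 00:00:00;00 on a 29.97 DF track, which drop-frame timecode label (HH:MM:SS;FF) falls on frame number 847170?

07:51:07;08

Each 10-minute DF block holds 10 × 60 × 30 − 9 × 2 = 17982 frames. 847170 ÷ 17982 → 47 full blocks, remainder 2016.
Within the partial block the first minute is 1800 frames and each further minute 1798, so 1 further minute boundary passed. Total skipped labels = 18 × 47 + 2 × 1 = 848.
Non-drop label index = 847170 + 848 = 848018; at 30 labels/s that is 07:51:07:08, i.e. DF 07:51:07;08.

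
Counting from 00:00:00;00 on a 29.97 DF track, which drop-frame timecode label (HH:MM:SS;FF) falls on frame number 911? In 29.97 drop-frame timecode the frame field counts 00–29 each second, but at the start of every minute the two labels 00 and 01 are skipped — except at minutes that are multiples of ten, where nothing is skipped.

00:00:30;11

Each 10-minute DF block holds 10 × 60 × 30 − 9 × 2 = 17982 frames. 911 ÷ 17982 → 0 full blocks, remainder 911.
Within the partial block the first minute is 1800 frames and each further minute 1798, so 0 further minute boundaries passed. Total skipped labels = 18 × 0 + 2 × 0 = 0.
Non-drop label index = 911 + 0 = 911; at 30 labels/s that is 00:00:30:11, i.e. DF 00:00:30;11.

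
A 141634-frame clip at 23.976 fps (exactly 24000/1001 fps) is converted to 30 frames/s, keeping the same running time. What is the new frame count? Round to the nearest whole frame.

Frames at target rate = 141634 × (30) / (24000/1001) = 70887817/400 ≈ 177219.543.
Nearest whole frame: 177220.

177220 frames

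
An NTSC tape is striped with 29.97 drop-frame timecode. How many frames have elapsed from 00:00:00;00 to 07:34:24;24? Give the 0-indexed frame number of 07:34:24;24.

Complete 10-minute blocks: 45, each 17982 frames → 809190.
Remaining 4 whole minutes in the current block: 1800 + 3 × 1798 = 7194 frames.
Within the current minute: 24 × 30 + 24 − 2 = 742 (labels ;00/;01 skipped at this minute). Total = 809190 + 7194 + 742 = 817126.

817126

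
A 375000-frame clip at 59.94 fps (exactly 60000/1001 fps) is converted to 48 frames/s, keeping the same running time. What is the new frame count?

Target frames = source frames × (target rate / source rate) = 375000 × (48)/(60000/1001) = 375000 × 1001/1250 = 300300.

300300 frames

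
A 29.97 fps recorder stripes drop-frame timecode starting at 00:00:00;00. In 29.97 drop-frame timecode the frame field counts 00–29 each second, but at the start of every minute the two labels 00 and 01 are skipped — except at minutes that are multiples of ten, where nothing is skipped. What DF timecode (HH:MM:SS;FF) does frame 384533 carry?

Each 10-minute DF block holds 10 × 60 × 30 − 9 × 2 = 17982 frames. 384533 ÷ 17982 → 21 full blocks, remainder 6911.
Within the partial block the first minute is 1800 frames and each further minute 1798, so 3 further minute boundaries passed. Total skipped labels = 18 × 21 + 2 × 3 = 384.
Non-drop label index = 384533 + 384 = 384917; at 30 labels/s that is 03:33:50:17, i.e. DF 03:33:50;17.

03:33:50;17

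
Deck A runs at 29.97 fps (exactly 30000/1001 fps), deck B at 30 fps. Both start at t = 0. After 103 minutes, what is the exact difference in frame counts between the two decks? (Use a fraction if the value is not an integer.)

185400/1001 frames

103 min = 6180 s.
A emits 30000/1001 × 6180 = 185400000/1001 frames; B emits 30 × 6180 = 185400.
Difference = 185400/1001 frames (≈ 185.2148); B is ahead of A.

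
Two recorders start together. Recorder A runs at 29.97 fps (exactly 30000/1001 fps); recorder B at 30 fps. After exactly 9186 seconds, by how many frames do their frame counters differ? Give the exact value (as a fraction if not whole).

275580/1001 frames

A emits 30000/1001 × 9186 = 275580000/1001 frames; B emits 30 × 9186 = 275580.
Difference = 275580/1001 frames (≈ 275.3047); B is ahead of A.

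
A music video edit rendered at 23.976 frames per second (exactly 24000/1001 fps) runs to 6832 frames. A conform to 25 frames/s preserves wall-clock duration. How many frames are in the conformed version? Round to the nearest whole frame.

Frames at target rate = 6832 × (25) / (24000/1001) = 427427/60 ≈ 7123.783.
Nearest whole frame: 7124.

7124 frames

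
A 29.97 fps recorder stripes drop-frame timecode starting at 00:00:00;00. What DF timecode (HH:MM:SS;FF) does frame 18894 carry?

Ten DF minutes hold 17982 frames, so frame 18894 lies in block 1 (frames 17982–35963) with 912 frames into that block.
The block's first minute is 1800 frames and the rest 1798 each; 912 frames reaches minute 0, so 1 × 18 + 0 × 2 = 18 labels have been skipped so far.
Adding those back, label number 18894 + 18 = 18912 at 30 labels/s is 630 s + 12 f = 0 h 10 min 30 s frame 12, i.e. 00:10:30;12.

00:10:30;12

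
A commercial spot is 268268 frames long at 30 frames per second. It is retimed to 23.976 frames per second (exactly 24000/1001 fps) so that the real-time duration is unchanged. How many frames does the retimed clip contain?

Target frames = source frames × (target rate / source rate) = 268268 × (24000/1001)/(30) = 268268 × 800/1001 = 214400.

214400 frames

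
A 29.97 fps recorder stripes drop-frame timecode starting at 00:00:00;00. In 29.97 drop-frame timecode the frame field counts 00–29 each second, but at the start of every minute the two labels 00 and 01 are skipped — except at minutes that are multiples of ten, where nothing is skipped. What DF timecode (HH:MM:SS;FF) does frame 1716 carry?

Ten DF minutes hold 17982 frames, so frame 1716 lies in block 0 (frames 0–17981) with 1716 frames into that block.
The block's first minute is 1800 frames and the rest 1798 each; 1716 frames reaches minute 0, so 0 × 18 + 0 × 2 = 0 labels have been skipped so far.
Adding those back, label number 1716 + 0 = 1716 at 30 labels/s is 57 s + 6 f = 0 h 0 min 57 s frame 6, i.e. 00:00:57;06.

00:00:57;06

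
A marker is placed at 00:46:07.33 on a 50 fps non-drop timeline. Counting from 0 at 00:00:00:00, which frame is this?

138383

Total seconds to the label: (0 × 3600 + 46 × 60 + 7) = 2767.
Frame index = 2767 × 50 + 33 = 138383.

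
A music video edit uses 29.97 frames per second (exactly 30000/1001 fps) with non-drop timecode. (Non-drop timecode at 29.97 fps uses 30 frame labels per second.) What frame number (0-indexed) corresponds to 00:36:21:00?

Total seconds to the label: (0 × 3600 + 36 × 60 + 21) = 2181.
Frame index = 2181 × 30 + 0 = 65430.

65430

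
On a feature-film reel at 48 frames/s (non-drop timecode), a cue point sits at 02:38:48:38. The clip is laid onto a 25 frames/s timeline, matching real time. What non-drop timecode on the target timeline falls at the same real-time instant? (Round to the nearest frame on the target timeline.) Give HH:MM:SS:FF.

02:38:48:20

Source frame index: (2×3600 + 38×60 + 48) × 48 + 38 = 457382.
Real time: 457382 / (48) = 228691/24 s.
Target frame: (228691/24) × (25) = 5717275/24 ≈ 238219.792 → 238220.
At 25 labels/s: frame 238220 → 02:38:48:20.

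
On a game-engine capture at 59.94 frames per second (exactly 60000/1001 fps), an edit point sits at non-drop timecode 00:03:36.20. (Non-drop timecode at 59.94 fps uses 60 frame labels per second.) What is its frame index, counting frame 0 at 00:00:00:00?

Total seconds to the label: (0 × 3600 + 3 × 60 + 36) = 216.
Frame index = 216 × 60 + 20 = 12980.

12980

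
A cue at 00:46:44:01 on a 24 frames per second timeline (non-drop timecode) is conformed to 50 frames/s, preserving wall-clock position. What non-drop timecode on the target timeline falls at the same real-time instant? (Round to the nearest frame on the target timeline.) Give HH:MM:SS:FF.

Source frame index: (0×3600 + 46×60 + 44) × 24 + 1 = 67297.
Real time: 67297 / (24) = 67297/24 s.
Target frame: (67297/24) × (50) = 1682425/12 ≈ 140202.083 → 140202.
At 50 labels/s: frame 140202 → 00:46:44:02.

00:46:44:02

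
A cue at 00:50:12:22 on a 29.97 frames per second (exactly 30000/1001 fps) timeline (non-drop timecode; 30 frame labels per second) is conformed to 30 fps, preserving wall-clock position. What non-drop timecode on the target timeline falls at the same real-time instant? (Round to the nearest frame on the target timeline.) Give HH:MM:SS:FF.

Source frame index: (0×3600 + 50×60 + 12) × 30 + 22 = 90382.
Real time: 90382 / (30000/1001) = 45236191/15000 s.
Target frame: (45236191/15000) × (30) = 45236191/500 ≈ 90472.382 → 90472.
At 30 labels/s: frame 90472 → 00:50:15:22.

00:50:15:22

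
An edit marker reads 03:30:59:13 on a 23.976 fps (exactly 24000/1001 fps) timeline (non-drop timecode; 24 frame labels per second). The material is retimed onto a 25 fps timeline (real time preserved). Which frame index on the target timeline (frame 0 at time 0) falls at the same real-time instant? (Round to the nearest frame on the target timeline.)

Source frame index: (3×3600 + 30×60 + 59) × 24 + 13 = 303829.
Real time: 303829 / (24000/1001) = 304132829/24000 s.
Target frame: (304132829/24000) × (25) = 304132829/960 ≈ 316805.030 → 316805.

frame 316805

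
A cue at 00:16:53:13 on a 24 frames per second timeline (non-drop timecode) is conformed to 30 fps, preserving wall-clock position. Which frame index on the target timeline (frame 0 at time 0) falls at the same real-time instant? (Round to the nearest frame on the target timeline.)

Source frame index: (0×3600 + 16×60 + 53) × 24 + 13 = 24325.
Real time: 24325 / (24) = 24325/24 s.
Target frame: (24325/24) × (30) = 121625/4 ≈ 30406.250 → 30406.

frame 30406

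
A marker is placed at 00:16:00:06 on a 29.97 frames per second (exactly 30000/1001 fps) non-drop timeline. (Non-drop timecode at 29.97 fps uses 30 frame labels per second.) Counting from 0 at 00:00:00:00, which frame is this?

28806

Total seconds to the label: (0 × 3600 + 16 × 60 + 0) = 960.
Frame index = 960 × 30 + 6 = 28806.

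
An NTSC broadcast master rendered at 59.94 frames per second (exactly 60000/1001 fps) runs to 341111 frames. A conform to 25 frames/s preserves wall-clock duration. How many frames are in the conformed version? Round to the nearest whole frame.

Frames at target rate = 341111 × (25) / (60000/1001) = 341452111/2400 ≈ 142271.713.
Nearest whole frame: 142272.

142272 frames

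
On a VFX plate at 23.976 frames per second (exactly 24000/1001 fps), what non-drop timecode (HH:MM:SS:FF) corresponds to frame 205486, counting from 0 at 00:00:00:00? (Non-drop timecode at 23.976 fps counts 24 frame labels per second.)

02:22:41:22

205486 ÷ 24 = 8561 full seconds, remainder 22 frames.
8561 s = 2 h 22 min 41 s.
Timecode: 02:22:41:22.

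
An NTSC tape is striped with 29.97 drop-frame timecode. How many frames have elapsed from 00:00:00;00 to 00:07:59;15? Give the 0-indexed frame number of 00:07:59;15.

As if non-drop at 30 labels/s: (0 × 3600 + 7 × 60 + 59) × 30 + 15 = 14385.
Minute boundaries passed: 7; those not divisible by 10: 7 − 0 = 7; dropped labels = 2 × 7 = 14.
Actual frame index = 14385 − 14 = 14371.

14371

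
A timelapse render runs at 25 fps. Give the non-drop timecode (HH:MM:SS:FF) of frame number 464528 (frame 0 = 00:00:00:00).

464528 ÷ 25 = 18581 full seconds, remainder 3 frames.
18581 s = 5 h 9 min 41 s.
Timecode: 05:09:41:03.

05:09:41:03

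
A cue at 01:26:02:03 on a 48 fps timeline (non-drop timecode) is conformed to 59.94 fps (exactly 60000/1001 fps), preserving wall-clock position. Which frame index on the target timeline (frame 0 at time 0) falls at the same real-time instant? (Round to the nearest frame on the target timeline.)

frame 309414

Source frame index: (1×3600 + 26×60 + 2) × 48 + 3 = 247779.
Real time: 247779 / (48) = 82593/16 s.
Target frame: (82593/16) × (60000/1001) = 44246250/143 ≈ 309414.336 → 309414.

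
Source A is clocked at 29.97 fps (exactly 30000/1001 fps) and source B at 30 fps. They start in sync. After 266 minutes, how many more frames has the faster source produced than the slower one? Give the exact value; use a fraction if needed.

266 min = 15960 s.
A emits 30000/1001 × 15960 = 68400000/143 frames; B emits 30 × 15960 = 478800.
Difference = 68400/143 frames (≈ 478.3217); B is ahead of A.

68400/143 frames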